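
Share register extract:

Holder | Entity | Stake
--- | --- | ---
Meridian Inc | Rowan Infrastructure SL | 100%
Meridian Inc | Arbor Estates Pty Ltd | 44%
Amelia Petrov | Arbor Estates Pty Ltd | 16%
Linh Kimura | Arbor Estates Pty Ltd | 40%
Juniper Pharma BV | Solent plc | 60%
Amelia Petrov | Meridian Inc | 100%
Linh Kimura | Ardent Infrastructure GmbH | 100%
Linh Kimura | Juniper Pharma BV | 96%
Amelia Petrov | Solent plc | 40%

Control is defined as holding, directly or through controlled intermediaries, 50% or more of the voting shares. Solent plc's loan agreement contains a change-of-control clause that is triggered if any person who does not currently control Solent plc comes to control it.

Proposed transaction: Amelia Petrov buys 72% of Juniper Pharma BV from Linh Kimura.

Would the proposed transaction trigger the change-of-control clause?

The purchase adds only to Amelia's holdings (Linh's stake shrinks), so Amelia is the only person who could newly come to control Solent.
Amelia holds 100% of Meridian, so Amelia controls Meridian.
Meridian holds 100% of Rowan, so Amelia controls Rowan.
Amelia and Meridian together hold 16% + 44% = 60% of Arbor, so Amelia controls Arbor.
In Solent, Amelia's side holds only 40%, not ≥ 50%.
So before the transaction, Amelia does not control Solent.
After the purchase, Amelia holds 72% of Juniper directly, and Linh's stake falls to 24%.
Amelia holds 72% of Juniper, so Amelia controls Juniper.
Amelia and Juniper together hold 40% + 60% = 100% of Solent, so Amelia controls Solent.
Amelia did not control Solent before and does after, so the clause is triggered.

Yes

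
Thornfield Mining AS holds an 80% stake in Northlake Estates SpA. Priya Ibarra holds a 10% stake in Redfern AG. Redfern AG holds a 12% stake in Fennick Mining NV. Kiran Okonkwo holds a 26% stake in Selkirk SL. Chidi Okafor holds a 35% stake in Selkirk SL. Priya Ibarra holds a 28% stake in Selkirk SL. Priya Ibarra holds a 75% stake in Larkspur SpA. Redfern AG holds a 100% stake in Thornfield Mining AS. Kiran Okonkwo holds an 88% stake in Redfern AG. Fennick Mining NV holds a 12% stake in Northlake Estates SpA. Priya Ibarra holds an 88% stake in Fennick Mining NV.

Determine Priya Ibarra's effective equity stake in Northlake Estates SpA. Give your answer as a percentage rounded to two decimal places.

18.70%

Priya reaches Northlake along 3 paths.
Via Redfern → Thornfield: 10% × 100% × 80% = 8%.
Via Fennick: 88% × 12% = 10.56%.
Via Redfern → Fennick: 10% × 12% × 12% = 0.144%.
Total: 8% + 10.56% + 0.144% = 18.704%.
Rounded: 18.70%.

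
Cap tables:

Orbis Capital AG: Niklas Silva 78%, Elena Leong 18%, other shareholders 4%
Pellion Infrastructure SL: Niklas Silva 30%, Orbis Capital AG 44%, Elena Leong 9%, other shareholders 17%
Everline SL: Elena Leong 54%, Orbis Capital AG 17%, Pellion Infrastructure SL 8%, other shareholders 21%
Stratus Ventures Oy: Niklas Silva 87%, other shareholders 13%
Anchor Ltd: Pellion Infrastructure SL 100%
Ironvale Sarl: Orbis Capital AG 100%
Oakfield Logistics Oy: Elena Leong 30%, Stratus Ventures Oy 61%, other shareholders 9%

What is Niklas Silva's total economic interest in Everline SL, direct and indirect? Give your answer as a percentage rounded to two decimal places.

Niklas reaches Everline along 3 paths.
Via Orbis: 78% × 17% = 13.26%.
Via Pellion: 30% × 8% = 2.4%.
Via Orbis → Pellion: 78% × 44% × 8% = 2.7456%.
Total: 13.26% + 2.4% + 2.7456% = 18.4056%.
Rounded: 18.41%.

18.41%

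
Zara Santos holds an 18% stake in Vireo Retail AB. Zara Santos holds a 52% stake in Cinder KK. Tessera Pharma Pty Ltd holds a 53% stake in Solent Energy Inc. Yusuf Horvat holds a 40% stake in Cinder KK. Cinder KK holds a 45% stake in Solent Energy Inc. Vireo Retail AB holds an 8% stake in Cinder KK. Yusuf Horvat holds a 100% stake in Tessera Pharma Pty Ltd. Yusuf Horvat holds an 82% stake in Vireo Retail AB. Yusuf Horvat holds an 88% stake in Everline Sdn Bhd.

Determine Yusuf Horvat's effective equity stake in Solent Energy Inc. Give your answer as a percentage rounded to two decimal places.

Yusuf reaches Solent along 3 paths.
Via Vireo → Cinder: 82% × 8% × 45% = 2.952%.
Via Cinder: 40% × 45% = 18%.
Via Tessera: 100% × 53% = 53%.
Total: 2.952% + 18% + 53% = 73.952%.
Rounded: 73.95%.

73.95%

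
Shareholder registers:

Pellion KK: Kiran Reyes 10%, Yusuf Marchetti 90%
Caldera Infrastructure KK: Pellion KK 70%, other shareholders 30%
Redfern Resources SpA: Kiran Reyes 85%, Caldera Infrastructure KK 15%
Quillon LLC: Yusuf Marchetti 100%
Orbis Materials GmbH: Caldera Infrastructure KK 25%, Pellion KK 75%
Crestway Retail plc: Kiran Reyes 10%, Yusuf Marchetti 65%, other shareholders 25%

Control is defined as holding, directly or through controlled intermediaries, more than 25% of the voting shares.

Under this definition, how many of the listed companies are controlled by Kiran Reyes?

1

Kiran holds 85% of Redfern, so Kiran controls Redfern.
No other company's threshold is met.
Kiran controls 1 company.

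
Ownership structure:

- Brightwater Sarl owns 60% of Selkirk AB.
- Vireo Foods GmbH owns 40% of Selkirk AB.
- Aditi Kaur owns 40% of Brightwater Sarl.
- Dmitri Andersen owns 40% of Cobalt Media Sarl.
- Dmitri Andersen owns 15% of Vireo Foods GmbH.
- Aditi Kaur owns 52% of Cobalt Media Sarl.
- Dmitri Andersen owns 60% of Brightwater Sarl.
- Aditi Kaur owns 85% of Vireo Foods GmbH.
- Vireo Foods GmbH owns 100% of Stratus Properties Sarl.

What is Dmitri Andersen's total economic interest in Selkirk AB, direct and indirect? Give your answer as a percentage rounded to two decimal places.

Dmitri reaches Selkirk along 2 paths.
Via Brightwater: 60% × 60% = 36%.
Via Vireo: 15% × 40% = 6%.
Total: 36% + 6% = 42%.
Rounded: 42.00%.

42.00%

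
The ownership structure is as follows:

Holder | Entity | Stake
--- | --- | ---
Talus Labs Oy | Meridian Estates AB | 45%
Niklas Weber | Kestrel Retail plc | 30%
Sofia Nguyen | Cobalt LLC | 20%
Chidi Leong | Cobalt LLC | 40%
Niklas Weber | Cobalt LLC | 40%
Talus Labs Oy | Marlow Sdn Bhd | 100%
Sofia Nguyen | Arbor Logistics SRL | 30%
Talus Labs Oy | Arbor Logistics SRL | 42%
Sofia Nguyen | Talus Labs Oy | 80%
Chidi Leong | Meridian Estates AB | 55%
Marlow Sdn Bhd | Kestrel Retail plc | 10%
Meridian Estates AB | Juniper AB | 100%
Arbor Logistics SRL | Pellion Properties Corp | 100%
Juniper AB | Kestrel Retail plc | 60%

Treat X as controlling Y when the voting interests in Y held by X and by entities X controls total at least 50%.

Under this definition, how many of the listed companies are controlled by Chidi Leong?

Chidi holds 55% of Meridian, so Chidi controls Meridian.
Meridian holds 100% of Juniper, so Chidi controls Juniper.
Juniper holds 60% of Kestrel, so Chidi controls Kestrel.
No other company's threshold is met.
Chidi controls 3 companies.

3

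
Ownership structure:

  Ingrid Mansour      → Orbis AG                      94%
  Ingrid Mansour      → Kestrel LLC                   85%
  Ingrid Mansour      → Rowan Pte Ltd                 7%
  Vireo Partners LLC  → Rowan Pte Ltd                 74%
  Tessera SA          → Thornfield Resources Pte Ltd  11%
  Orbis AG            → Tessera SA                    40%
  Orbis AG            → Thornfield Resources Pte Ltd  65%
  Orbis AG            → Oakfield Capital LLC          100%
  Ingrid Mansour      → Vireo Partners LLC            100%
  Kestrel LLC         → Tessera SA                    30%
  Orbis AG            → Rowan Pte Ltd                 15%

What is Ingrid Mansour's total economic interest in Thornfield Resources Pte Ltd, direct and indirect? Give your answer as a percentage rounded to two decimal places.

68.04%

Ingrid reaches Thornfield along 3 paths.
Via Kestrel → Tessera: 85% × 30% × 11% = 2.805%.
Via Orbis → Tessera: 94% × 40% × 11% = 4.136%.
Via Orbis: 94% × 65% = 61.1%.
Total: 2.805% + 4.136% + 61.1% = 68.041%.
Rounded: 68.04%.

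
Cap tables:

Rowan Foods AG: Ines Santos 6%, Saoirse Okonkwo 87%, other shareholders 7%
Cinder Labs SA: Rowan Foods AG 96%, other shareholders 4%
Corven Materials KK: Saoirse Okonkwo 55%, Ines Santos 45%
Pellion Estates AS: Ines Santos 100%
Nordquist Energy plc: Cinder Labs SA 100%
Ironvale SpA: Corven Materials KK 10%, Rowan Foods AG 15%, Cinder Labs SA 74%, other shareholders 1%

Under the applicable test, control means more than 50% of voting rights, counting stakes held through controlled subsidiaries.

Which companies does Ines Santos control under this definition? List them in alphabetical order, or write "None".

Pellion Estates AS

Ines holds 100% of Pellion, so Ines controls Pellion.
No other company's threshold is met.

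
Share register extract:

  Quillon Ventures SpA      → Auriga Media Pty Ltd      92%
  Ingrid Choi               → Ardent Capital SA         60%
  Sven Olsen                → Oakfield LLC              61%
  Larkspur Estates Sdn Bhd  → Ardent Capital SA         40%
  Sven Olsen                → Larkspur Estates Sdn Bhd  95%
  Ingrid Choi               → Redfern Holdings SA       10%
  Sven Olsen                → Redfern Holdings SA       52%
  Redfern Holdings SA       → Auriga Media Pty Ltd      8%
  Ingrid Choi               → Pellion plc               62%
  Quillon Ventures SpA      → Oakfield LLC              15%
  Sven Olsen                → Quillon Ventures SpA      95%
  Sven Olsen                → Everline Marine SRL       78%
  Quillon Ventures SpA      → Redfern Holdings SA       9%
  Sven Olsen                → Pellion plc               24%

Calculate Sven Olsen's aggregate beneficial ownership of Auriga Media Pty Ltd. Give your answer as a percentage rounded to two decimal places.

Sven reaches Auriga along 3 paths.
Via Quillon: 95% × 92% = 87.4%.
Via Quillon → Redfern: 95% × 9% × 8% = 0.684%.
Via Redfern: 52% × 8% = 4.16%.
Total: 87.4% + 0.684% + 4.16% = 92.244%.
Rounded: 92.24%.

92.24%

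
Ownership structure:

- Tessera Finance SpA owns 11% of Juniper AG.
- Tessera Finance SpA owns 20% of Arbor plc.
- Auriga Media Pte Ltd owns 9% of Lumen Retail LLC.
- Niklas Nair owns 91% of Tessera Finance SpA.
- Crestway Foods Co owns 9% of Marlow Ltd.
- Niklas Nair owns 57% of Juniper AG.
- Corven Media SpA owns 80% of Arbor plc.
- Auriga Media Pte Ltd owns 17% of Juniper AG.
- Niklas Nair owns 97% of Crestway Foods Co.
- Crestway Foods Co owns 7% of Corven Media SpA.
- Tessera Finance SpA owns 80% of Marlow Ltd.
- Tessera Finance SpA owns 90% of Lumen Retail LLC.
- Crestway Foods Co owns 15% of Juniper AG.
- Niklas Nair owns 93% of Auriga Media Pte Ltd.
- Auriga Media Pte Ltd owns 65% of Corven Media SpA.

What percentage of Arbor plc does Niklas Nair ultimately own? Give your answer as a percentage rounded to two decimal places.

71.99%

Niklas reaches Arbor along 3 paths.
Via Crestway → Corven: 97% × 7% × 80% = 5.432%.
Via Auriga → Corven: 93% × 65% × 80% = 48.36%.
Via Tessera: 91% × 20% = 18.2%.
Total: 5.432% + 48.36% + 18.2% = 71.992%.
Rounded: 71.99%.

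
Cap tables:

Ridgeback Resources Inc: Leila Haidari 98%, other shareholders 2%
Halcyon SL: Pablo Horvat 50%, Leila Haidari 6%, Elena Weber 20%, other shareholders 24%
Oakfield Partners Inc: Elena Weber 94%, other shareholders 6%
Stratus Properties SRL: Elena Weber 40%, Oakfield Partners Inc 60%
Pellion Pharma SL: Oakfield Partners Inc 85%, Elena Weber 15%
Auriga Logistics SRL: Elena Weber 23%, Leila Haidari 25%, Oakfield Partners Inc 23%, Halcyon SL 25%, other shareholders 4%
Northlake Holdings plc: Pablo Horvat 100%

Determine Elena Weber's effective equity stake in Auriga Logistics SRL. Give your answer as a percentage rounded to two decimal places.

Elena reaches Auriga along 3 paths.
Direct stake: 23% = 23%.
Via Oakfield: 94% × 23% = 21.62%.
Via Halcyon: 20% × 25% = 5%.
Total: 23% + 21.62% + 5% = 49.62%.

49.62%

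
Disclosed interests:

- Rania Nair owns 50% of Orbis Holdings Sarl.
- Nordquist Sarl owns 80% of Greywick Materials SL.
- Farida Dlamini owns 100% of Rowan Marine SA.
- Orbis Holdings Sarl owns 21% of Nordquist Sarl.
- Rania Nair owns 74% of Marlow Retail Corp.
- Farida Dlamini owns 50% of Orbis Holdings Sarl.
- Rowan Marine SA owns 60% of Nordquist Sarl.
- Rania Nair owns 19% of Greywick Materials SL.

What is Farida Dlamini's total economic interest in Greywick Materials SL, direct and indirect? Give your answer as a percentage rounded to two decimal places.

Farida reaches Greywick along 2 paths.
Via Rowan → Nordquist: 100% × 60% × 80% = 48%.
Via Orbis → Nordquist: 50% × 21% × 80% = 8.4%.
Total: 48% + 8.4% = 56.4%.
Rounded: 56.40%.

56.40%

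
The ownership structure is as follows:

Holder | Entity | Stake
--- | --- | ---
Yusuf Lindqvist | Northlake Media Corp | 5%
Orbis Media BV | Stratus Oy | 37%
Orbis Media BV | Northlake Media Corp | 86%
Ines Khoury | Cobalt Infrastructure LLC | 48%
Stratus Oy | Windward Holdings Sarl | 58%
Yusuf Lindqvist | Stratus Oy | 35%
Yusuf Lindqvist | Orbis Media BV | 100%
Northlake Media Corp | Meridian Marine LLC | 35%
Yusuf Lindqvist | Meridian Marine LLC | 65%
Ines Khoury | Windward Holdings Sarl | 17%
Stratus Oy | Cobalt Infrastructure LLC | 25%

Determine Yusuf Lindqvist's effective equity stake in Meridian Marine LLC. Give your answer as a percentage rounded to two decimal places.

96.85%

Yusuf reaches Meridian along 3 paths.
Direct stake: 65% = 65%.
Via Northlake: 5% × 35% = 1.75%.
Via Orbis → Northlake: 100% × 86% × 35% = 30.1%.
Total: 65% + 1.75% + 30.1% = 96.85%.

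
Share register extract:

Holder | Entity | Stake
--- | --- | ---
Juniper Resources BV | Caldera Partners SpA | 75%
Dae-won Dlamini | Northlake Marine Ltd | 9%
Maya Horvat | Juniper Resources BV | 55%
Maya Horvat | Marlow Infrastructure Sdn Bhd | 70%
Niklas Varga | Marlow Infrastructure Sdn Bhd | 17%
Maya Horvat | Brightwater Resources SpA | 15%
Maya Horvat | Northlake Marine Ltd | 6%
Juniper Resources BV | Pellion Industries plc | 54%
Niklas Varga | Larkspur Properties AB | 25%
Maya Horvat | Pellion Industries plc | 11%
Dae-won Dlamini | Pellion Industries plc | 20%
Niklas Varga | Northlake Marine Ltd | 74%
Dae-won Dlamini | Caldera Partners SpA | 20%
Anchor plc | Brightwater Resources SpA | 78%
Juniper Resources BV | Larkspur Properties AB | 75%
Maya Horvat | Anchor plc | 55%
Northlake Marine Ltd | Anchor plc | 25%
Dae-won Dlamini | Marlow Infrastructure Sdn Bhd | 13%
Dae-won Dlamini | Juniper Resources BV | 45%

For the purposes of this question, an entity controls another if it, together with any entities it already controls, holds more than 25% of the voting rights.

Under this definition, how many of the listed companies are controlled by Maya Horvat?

Maya holds 55% of Anchor, so Maya controls Anchor.
Maya holds 55% of Juniper, so Maya controls Juniper.
Juniper and Maya together hold 54% + 11% = 65% of Pellion, so Maya controls Pellion.
Juniper holds 75% of Larkspur, so Maya controls Larkspur.
Maya and Anchor together hold 15% + 78% = 93% of Brightwater, so Maya controls Brightwater.
Juniper holds 75% of Caldera, so Maya controls Caldera.
Maya holds 70% of Marlow, so Maya controls Marlow.
No other company's threshold is met.
Maya controls 7 companies.

7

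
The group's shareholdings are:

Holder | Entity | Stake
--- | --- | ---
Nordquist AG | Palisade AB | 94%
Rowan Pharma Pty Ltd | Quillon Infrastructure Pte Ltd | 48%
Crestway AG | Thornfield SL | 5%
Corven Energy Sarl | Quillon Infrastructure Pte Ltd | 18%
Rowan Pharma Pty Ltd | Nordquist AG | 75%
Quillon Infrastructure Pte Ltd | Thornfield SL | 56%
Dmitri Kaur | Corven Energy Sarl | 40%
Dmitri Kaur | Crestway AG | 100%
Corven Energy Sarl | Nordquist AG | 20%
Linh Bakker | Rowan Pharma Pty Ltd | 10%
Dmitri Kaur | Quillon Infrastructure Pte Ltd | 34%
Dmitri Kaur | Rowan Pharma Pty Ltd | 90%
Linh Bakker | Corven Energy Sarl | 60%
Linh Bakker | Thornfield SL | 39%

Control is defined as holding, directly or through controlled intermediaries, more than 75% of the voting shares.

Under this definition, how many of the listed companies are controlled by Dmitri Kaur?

Dmitri holds 90% of Rowan, so Dmitri controls Rowan.
Rowan and Dmitri together hold 48% + 34% = 82% of Quillon, so Dmitri controls Quillon.
Dmitri holds 100% of Crestway, so Dmitri controls Crestway.
No other company's threshold is met.
Dmitri controls 3 companies.

3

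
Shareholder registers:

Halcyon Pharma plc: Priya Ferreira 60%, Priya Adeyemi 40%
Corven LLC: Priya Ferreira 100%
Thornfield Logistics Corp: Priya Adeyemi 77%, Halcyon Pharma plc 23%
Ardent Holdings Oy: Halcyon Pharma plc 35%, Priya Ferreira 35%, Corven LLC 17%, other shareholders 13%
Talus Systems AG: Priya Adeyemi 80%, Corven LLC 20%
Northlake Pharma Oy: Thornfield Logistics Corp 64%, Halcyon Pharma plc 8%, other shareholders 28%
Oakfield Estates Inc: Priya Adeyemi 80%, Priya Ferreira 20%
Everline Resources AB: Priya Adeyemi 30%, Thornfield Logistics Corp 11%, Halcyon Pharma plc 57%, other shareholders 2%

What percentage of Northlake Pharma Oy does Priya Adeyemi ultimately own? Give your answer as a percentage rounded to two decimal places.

58.37%

Priya Adeyemi reaches Northlake along 3 paths.
Via Thornfield: 77% × 64% = 49.28%.
Via Halcyon → Thornfield: 40% × 23% × 64% = 5.888%.
Via Halcyon: 40% × 8% = 3.2%.
Total: 49.28% + 5.888% + 3.2% = 58.368%.
Rounded: 58.37%.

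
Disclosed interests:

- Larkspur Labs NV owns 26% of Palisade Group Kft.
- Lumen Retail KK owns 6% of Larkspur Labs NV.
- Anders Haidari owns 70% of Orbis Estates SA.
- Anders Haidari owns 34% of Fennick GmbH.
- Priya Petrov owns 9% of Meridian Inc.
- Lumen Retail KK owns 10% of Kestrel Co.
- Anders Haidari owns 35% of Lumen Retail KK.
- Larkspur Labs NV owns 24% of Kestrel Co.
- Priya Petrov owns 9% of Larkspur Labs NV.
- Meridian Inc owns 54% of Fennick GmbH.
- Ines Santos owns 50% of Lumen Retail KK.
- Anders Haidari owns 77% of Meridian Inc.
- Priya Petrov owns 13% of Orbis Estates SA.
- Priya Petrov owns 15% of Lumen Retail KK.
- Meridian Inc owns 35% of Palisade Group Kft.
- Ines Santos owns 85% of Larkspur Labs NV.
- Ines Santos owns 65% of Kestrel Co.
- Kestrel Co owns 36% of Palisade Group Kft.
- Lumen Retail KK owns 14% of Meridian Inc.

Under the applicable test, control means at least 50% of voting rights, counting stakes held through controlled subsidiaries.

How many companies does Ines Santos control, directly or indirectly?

Ines holds 50% of Lumen, so Ines controls Lumen.
Ines and Lumen together hold 85% + 6% = 91% of Larkspur, so Ines controls Larkspur.
Ines and Larkspur and Lumen together hold 65% + 24% + 10% = 99% of Kestrel, so Ines controls Kestrel.
Larkspur and Kestrel together hold 26% + 36% = 62% of Palisade, so Ines controls Palisade.
No other company's threshold is met.
Ines controls 4 companies.

4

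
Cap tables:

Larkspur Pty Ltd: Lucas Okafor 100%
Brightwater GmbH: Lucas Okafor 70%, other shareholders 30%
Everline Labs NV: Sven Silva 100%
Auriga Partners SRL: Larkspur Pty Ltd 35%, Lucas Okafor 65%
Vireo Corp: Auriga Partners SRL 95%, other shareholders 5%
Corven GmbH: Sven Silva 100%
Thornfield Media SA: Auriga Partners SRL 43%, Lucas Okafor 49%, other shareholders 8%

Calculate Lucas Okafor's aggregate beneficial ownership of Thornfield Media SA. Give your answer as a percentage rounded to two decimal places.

Lucas reaches Thornfield along 3 paths.
Via Larkspur → Auriga: 100% × 35% × 43% = 15.05%.
Via Auriga: 65% × 43% = 27.95%.
Direct stake: 49% = 49%.
Total: 15.05% + 27.95% + 49% = 92%.
Rounded: 92.00%.

92.00%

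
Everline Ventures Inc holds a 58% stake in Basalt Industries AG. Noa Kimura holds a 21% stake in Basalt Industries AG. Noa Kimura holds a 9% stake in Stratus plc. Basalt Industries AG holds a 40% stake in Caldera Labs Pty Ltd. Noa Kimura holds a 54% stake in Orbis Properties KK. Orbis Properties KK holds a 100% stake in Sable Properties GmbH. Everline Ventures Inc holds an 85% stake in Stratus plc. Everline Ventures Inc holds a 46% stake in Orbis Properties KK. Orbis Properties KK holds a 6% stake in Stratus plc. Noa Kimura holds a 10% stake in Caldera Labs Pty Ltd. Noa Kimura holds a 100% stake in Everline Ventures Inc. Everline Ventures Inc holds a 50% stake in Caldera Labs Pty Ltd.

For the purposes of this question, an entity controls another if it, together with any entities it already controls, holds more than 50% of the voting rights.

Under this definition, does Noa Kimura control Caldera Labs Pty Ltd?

Yes

Noa holds 100% of Everline, so Noa controls Everline.
Everline and Noa together hold 58% + 21% = 79% of Basalt, so Noa controls Basalt.
Everline and Basalt and Noa together hold 50% + 40% + 10% = 100% of Caldera, so Noa controls Caldera.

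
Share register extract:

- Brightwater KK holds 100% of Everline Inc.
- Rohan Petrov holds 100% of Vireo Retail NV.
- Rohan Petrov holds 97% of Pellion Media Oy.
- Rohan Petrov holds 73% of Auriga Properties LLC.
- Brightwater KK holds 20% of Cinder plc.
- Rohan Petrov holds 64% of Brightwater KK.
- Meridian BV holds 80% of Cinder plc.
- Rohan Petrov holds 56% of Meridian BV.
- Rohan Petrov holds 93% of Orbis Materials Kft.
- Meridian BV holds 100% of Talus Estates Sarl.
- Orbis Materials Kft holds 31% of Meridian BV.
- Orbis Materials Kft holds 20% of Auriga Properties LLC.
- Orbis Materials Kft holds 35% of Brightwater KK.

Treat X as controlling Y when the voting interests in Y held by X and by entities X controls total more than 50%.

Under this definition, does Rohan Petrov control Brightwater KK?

Rohan holds 93% of Orbis, so Rohan controls Orbis.
Rohan and Orbis together hold 64% + 35% = 99% of Brightwater, so Rohan controls Brightwater.

Yes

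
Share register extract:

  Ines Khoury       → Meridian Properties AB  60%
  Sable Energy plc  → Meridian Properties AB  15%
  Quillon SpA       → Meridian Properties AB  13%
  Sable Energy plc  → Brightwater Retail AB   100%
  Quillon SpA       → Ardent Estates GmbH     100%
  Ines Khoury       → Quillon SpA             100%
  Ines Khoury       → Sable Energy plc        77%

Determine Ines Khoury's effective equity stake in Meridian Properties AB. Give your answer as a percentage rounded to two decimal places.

84.55%

Ines reaches Meridian along 3 paths.
Via Quillon: 100% × 13% = 13%.
Via Sable: 77% × 15% = 11.55%.
Direct stake: 60% = 60%.
Total: 13% + 11.55% + 60% = 84.55%.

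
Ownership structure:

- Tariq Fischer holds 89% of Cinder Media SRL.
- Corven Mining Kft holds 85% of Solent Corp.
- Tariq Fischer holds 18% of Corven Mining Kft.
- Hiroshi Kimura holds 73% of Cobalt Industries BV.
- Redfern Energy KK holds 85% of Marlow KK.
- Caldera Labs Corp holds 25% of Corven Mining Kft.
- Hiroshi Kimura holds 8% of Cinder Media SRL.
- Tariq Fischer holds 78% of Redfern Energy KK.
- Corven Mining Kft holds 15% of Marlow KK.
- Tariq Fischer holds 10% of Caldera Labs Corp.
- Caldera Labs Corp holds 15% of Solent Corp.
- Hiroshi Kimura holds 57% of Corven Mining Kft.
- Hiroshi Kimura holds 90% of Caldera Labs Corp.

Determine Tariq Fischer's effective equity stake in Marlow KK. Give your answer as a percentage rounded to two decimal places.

Tariq reaches Marlow along 3 paths.
Via Redfern: 78% × 85% = 66.3%.
Via Corven: 18% × 15% = 2.7%.
Via Caldera → Corven: 10% × 25% × 15% = 0.375%.
Total: 66.3% + 2.7% + 0.375% = 69.375%.
Rounded: 69.38%.

69.38%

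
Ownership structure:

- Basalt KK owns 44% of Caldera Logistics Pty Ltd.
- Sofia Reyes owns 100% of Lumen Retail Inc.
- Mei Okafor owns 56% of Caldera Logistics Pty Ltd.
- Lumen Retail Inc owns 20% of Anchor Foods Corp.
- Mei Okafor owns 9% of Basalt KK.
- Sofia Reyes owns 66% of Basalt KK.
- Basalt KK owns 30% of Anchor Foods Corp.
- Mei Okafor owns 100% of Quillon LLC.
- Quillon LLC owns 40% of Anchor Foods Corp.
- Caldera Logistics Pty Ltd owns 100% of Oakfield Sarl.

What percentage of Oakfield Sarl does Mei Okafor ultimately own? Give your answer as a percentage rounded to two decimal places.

Mei reaches Oakfield along 2 paths.
Via Caldera: 56% × 100% = 56%.
Via Basalt → Caldera: 9% × 44% × 100% = 3.96%.
Total: 56% + 3.96% = 59.96%.

59.96%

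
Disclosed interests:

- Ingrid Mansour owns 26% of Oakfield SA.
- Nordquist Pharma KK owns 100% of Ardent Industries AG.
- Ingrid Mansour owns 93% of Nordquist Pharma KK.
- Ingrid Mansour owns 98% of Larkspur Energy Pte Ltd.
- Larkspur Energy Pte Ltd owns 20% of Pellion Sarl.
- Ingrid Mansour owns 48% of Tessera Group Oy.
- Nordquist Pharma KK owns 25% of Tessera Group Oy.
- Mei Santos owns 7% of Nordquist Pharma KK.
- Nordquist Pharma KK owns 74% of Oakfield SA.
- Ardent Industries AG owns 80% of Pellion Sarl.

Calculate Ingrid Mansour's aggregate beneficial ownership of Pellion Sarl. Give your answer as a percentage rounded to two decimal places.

94.00%

Ingrid reaches Pellion along 2 paths.
Via Larkspur: 98% × 20% = 19.6%.
Via Nordquist → Ardent: 93% × 100% × 80% = 74.4%.
Total: 19.6% + 74.4% = 94%.
Rounded: 94.00%.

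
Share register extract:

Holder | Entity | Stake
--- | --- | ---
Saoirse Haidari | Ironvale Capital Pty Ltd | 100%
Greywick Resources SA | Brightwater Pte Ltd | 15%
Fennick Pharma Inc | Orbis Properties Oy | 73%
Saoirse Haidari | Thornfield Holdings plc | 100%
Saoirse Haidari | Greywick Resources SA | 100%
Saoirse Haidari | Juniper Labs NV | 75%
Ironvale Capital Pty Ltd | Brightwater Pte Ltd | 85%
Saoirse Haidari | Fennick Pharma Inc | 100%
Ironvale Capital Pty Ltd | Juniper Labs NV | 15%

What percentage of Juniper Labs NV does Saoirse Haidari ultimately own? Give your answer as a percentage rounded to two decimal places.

Saoirse reaches Juniper along 2 paths.
Via Ironvale: 100% × 15% = 15%.
Direct stake: 75% = 75%.
Total: 15% + 75% = 90%.
Rounded: 90.00%.

90.00%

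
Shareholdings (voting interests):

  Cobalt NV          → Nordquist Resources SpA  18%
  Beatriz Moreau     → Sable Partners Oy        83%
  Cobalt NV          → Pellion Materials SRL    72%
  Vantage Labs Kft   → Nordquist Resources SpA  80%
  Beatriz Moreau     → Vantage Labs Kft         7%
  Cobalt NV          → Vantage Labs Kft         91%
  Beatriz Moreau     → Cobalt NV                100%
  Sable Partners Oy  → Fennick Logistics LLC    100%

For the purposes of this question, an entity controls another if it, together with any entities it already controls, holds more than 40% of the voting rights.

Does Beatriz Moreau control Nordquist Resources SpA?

Beatriz holds 100% of Cobalt, so Beatriz controls Cobalt.
Cobalt and Beatriz together hold 91% + 7% = 98% of Vantage, so Beatriz controls Vantage.
Vantage and Cobalt together hold 80% + 18% = 98% of Nordquist, so Beatriz controls Nordquist.

Yes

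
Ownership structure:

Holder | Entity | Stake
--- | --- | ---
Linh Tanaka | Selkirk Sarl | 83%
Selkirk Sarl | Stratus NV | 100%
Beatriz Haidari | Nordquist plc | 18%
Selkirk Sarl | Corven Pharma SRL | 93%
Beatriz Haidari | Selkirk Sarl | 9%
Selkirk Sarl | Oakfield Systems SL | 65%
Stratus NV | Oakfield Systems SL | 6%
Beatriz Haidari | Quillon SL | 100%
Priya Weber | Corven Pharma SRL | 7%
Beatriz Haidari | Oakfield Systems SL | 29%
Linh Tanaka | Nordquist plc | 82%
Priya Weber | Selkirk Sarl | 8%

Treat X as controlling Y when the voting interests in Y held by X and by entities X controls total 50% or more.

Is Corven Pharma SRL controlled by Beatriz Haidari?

Beatriz holds 100% of Quillon, so Beatriz controls Quillon.
Neither Beatriz nor any entity Beatriz controls holds any voting interest in Corven.
So Beatriz does not control Corven.

No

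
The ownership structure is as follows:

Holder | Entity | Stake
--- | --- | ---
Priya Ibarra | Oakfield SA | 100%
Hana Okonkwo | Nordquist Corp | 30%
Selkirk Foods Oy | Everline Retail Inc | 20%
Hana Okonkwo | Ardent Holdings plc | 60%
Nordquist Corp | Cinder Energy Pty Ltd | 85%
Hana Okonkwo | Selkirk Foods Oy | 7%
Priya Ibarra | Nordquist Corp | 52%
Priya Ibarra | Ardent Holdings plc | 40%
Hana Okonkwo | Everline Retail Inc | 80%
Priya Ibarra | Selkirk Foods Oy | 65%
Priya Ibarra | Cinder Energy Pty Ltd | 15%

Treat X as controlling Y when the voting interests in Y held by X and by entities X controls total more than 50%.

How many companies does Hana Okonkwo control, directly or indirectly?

Hana holds 60% of Ardent, so Hana controls Ardent.
Hana holds 80% of Everline, so Hana controls Everline.
No other company's threshold is met.
Hana controls 2 companies.

2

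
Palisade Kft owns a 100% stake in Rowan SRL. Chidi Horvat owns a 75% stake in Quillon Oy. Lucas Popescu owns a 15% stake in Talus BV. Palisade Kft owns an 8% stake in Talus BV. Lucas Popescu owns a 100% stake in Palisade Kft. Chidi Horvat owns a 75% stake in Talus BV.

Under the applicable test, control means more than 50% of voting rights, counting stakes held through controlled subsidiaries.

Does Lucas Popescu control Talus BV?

Lucas holds 100% of Palisade, so Lucas controls Palisade.
Palisade holds 100% of Rowan, so Lucas controls Rowan.
In Talus, Lucas's side holds only 15% + 8% = 23%, not > 50%.
So Lucas does not control Talus.

No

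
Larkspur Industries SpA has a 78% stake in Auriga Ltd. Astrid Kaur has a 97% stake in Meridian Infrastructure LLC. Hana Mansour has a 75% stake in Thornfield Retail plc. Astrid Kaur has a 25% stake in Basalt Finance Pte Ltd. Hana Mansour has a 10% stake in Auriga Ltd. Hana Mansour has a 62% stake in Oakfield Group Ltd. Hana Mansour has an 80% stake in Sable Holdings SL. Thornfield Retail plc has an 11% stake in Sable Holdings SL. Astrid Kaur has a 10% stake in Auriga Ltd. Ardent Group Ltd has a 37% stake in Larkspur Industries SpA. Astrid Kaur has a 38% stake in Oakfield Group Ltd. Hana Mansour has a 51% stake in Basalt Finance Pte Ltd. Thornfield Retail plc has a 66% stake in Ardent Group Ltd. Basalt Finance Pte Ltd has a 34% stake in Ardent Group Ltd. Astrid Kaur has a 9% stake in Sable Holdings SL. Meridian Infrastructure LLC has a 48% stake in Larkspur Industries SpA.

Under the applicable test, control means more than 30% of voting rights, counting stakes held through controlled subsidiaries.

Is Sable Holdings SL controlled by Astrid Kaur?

No

Astrid holds 38% of Oakfield, so Astrid controls Oakfield.
Astrid holds 97% of Meridian, so Astrid controls Meridian.
Meridian holds 48% of Larkspur, so Astrid controls Larkspur.
Astrid and Larkspur together hold 10% + 78% = 88% of Auriga, so Astrid controls Auriga.
In Sable, Astrid's side holds only 9%, not > 30%.
So Astrid does not control Sable.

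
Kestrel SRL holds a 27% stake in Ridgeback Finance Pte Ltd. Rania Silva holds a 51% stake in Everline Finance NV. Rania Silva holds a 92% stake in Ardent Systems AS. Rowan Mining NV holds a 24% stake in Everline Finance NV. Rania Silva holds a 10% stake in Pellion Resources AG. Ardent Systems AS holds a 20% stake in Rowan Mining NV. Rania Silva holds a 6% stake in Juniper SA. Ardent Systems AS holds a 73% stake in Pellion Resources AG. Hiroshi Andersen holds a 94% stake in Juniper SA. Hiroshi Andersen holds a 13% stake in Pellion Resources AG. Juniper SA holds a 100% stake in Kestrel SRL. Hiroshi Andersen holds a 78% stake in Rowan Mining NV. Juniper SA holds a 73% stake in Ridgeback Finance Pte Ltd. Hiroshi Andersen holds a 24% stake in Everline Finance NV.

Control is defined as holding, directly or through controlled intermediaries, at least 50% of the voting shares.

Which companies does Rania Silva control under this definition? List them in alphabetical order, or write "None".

Rania holds 92% of Ardent, so Rania controls Ardent.
Rania and Ardent together hold 10% + 73% = 83% of Pellion, so Rania controls Pellion.
Rania holds 51% of Everline, so Rania controls Everline.
No other company's threshold is met.

Ardent Systems AS, Everline Finance NV, Pellion Resources AG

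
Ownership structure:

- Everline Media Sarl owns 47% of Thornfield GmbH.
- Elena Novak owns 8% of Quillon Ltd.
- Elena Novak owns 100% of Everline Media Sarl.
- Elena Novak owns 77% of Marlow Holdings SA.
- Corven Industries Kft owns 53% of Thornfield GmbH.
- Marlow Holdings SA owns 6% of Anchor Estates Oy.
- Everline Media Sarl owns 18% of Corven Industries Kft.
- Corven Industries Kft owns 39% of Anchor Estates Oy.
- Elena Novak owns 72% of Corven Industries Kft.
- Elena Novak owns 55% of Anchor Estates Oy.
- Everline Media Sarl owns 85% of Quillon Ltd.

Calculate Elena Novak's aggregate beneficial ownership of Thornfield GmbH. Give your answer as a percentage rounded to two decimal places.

94.70%

Elena reaches Thornfield along 3 paths.
Via Everline: 100% × 47% = 47%.
Via Everline → Corven: 100% × 18% × 53% = 9.54%.
Via Corven: 72% × 53% = 38.16%.
Total: 47% + 9.54% + 38.16% = 94.7%.
Rounded: 94.70%.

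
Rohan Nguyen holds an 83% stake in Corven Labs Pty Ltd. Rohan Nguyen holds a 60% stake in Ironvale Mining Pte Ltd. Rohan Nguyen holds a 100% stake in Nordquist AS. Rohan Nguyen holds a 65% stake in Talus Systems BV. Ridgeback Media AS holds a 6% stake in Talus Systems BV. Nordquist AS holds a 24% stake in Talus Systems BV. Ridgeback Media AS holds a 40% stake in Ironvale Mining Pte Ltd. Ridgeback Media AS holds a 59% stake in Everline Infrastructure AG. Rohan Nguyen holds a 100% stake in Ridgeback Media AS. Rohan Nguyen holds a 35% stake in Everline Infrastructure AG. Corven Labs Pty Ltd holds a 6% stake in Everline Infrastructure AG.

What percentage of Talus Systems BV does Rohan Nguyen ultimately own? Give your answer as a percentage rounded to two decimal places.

Rohan reaches Talus along 3 paths.
Direct stake: 65% = 65%.
Via Nordquist: 100% × 24% = 24%.
Via Ridgeback: 100% × 6% = 6%.
Total: 65% + 24% + 6% = 95%.
Rounded: 95.00%.

95.00%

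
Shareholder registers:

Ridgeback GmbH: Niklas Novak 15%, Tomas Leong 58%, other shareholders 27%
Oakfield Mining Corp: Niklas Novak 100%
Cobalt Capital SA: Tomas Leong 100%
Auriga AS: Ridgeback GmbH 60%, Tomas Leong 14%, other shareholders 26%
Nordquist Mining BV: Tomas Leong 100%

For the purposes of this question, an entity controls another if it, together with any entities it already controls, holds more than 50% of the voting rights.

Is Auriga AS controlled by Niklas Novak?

Niklas holds 100% of Oakfield, so Niklas controls Oakfield.
Neither Niklas nor any entity Niklas controls holds any voting interest in Auriga.
So Niklas does not control Auriga.

No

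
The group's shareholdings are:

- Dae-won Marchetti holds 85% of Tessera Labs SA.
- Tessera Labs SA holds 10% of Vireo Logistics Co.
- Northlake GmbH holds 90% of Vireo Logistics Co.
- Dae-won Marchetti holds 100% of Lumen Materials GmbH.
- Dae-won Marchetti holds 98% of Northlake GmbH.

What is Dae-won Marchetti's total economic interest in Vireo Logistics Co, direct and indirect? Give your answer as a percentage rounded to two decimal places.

96.70%

Dae-won reaches Vireo along 2 paths.
Via Northlake: 98% × 90% = 88.2%.
Via Tessera: 85% × 10% = 8.5%.
Total: 88.2% + 8.5% = 96.7%.
Rounded: 96.70%.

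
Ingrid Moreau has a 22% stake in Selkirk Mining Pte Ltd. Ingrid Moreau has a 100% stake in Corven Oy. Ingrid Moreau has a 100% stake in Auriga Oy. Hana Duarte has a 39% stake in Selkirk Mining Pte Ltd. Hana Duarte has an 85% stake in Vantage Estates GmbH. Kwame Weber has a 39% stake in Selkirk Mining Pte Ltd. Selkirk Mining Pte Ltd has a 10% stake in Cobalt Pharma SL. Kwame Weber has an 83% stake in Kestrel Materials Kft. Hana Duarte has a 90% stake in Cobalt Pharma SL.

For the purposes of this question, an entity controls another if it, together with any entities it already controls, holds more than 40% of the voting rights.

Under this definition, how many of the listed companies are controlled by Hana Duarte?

2

Hana holds 85% of Vantage, so Hana controls Vantage.
Hana holds 90% of Cobalt, so Hana controls Cobalt.
No other company's threshold is met.
Hana controls 2 companies.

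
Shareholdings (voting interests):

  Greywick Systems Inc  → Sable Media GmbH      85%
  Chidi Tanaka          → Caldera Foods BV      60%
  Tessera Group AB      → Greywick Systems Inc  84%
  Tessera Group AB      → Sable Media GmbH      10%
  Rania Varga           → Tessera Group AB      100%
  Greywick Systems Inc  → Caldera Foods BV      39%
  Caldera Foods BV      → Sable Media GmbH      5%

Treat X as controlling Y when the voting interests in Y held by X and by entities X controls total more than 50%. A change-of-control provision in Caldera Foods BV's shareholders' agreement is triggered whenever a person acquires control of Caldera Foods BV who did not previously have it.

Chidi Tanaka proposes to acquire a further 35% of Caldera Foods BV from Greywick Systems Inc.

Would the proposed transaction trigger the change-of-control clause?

No

The purchase adds only to Chidi's holdings (Greywick's stake shrinks), so Chidi is the only person who could newly come to control Caldera.
Chidi holds 60% of Caldera, so Chidi controls Caldera.
So Chidi already controls Caldera before the transaction.
After the purchase, Chidi's direct stake in Caldera rises to 60% + 35% = 95%, and Greywick's stake falls to 4%.
Chidi controlled Caldera already, so this is not a new person acquiring control; every other person's position is unchanged or reduced.
No new person acquires control, so the clause is not triggered.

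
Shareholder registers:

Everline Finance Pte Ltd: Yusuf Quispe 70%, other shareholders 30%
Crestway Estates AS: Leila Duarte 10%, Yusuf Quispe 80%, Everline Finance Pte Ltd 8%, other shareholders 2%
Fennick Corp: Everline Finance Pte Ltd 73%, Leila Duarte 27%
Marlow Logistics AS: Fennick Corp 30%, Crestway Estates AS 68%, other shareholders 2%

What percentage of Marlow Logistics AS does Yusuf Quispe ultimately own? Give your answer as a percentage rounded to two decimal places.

Yusuf reaches Marlow along 3 paths.
Via Everline → Fennick: 70% × 73% × 30% = 15.33%.
Via Crestway: 80% × 68% = 54.4%.
Via Everline → Crestway: 70% × 8% × 68% = 3.808%.
Total: 15.33% + 54.4% + 3.808% = 73.538%.
Rounded: 73.54%.

73.54%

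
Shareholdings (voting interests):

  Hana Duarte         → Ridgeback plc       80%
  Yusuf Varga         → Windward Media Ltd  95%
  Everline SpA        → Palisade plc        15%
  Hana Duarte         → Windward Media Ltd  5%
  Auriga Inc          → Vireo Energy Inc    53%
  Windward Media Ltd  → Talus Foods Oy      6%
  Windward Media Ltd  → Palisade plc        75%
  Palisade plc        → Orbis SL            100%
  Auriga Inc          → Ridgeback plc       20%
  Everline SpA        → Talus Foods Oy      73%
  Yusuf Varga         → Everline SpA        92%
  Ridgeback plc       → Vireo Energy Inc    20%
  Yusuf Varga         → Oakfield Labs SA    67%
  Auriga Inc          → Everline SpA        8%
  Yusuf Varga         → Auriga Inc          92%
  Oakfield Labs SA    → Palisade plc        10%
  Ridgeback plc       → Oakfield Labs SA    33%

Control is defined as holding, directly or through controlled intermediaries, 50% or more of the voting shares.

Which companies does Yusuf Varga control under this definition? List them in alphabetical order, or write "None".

Auriga Inc, Everline SpA, Oakfield Labs SA, Orbis SL, Palisade plc, Talus Foods Oy, Vireo Energy Inc, Windward Media Ltd

Yusuf holds 95% of Windward, so Yusuf controls Windward.
Yusuf holds 92% of Auriga, so Yusuf controls Auriga.
Yusuf holds 67% of Oakfield, so Yusuf controls Oakfield.
Auriga and Yusuf together hold 8% + 92% = 100% of Everline, so Yusuf controls Everline.
Windward and Everline and Oakfield together hold 75% + 15% + 10% = 100% of Palisade, so Yusuf controls Palisade.
Everline and Windward together hold 73% + 6% = 79% of Talus, so Yusuf controls Talus.
Auriga holds 53% of Vireo, so Yusuf controls Vireo.
Palisade holds 100% of Orbis, so Yusuf controls Orbis.
No other company's threshold is met.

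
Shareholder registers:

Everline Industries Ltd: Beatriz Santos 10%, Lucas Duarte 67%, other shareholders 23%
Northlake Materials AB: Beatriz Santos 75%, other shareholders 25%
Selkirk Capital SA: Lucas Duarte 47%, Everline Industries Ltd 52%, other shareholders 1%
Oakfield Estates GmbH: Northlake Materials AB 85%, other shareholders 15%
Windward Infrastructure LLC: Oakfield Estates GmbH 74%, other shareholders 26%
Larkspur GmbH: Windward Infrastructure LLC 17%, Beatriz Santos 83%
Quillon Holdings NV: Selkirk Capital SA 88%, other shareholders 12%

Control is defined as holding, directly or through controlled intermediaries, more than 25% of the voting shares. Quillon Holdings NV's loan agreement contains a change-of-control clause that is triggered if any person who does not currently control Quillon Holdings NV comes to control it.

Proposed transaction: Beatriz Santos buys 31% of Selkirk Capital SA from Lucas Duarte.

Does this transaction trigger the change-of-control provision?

The purchase adds only to Beatriz's holdings (Lucas's stake shrinks), so Beatriz is the only person who could newly come to control Quillon.
Beatriz holds 75% of Northlake, so Beatriz controls Northlake.
Northlake holds 85% of Oakfield, so Beatriz controls Oakfield.
Oakfield holds 74% of Windward, so Beatriz controls Windward.
Windward and Beatriz together hold 17% + 83% = 100% of Larkspur, so Beatriz controls Larkspur.
Neither Beatriz nor any entity Beatriz controls holds any voting interest in Quillon.
So before the transaction, Beatriz does not control Quillon.
After the purchase, Beatriz holds 31% of Selkirk directly, and Lucas's stake falls to 16%.
Beatriz holds 31% of Selkirk, so Beatriz controls Selkirk.
Selkirk holds 88% of Quillon, so Beatriz controls Quillon.
Beatriz did not control Quillon before and does after, so the clause is triggered.

Yes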